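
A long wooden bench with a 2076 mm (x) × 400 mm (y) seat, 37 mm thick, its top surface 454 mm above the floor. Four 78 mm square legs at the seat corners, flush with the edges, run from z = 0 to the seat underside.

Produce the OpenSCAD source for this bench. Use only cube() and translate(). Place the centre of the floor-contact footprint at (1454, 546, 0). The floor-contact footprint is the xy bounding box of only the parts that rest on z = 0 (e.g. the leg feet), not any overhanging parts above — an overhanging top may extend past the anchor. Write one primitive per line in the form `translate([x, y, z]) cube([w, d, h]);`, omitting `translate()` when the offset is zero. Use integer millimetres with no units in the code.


// leg_h = 454 − 37 = 417
translate([416, 346, 417]) cube([2076, 400, 37]);
translate([416, 346, 0]) cube([78, 78, 417]);
translate([416, 668, 0]) cube([78, 78, 417]);
translate([2414, 346, 0]) cube([78, 78, 417]);
translate([2414, 668, 0]) cube([78, 78, 417]);


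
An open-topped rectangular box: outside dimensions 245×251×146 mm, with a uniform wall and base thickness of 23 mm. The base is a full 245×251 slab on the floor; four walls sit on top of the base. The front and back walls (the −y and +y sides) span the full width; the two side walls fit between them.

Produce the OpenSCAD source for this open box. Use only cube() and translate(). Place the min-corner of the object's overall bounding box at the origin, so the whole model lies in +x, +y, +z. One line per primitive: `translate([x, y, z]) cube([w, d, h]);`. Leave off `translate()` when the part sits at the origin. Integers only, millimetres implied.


cube([245, 251, 23]);
translate([0, 0, 23]) cube([245, 23, 123]);
translate([0, 228, 23]) cube([245, 23, 123]);
translate([0, 23, 23]) cube([23, 205, 123]);
translate([222, 23, 23]) cube([23, 205, 123]);


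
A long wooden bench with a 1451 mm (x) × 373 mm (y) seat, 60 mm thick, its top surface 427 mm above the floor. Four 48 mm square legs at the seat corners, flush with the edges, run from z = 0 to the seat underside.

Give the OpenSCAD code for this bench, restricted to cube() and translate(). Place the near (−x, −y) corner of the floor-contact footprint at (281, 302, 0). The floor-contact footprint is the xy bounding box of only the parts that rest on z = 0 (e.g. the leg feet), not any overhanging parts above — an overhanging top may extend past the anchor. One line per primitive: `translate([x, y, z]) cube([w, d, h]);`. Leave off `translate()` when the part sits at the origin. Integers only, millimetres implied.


// leg_h = 427 − 60 = 367
translate([281, 302, 367]) cube([1451, 373, 60]);
translate([281, 302, 0]) cube([48, 48, 367]);
translate([281, 627, 0]) cube([48, 48, 367]);
translate([1684, 302, 0]) cube([48, 48, 367]);
translate([1684, 627, 0]) cube([48, 48, 367]);


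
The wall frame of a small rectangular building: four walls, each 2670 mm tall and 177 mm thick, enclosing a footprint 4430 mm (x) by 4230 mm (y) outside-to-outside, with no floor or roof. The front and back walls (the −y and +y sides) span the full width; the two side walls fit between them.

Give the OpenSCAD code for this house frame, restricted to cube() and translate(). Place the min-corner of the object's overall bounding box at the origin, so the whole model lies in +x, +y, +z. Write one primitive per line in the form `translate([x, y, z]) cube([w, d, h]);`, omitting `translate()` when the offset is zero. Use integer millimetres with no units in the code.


cube([4430, 177, 2670]);
translate([0, 4053, 0]) cube([4430, 177, 2670]);
translate([0, 177, 0]) cube([177, 3876, 2670]);
translate([4253, 177, 0]) cube([177, 3876, 2670]);


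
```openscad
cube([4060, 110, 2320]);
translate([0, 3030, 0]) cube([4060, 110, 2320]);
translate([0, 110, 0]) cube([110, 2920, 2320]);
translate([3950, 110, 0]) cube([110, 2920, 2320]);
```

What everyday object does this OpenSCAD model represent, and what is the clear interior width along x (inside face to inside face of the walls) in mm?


A house (or room) frame. The interior width is 3840 mm.

Four 2320 mm walls enclosing a rectangle with no floor or roof — a room or house frame. Outside width is 4060 mm and wall thickness is 110 mm, so the interior width is 4060 − 2 × 110 = 3840 mm.


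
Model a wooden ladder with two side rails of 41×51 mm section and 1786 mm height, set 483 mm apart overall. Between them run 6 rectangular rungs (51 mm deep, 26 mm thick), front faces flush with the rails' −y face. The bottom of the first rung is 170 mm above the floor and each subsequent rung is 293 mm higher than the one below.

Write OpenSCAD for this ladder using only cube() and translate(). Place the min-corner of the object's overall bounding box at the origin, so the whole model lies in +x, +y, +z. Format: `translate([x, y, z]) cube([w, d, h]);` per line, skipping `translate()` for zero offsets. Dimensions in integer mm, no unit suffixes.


cube([41, 51, 1786]);
translate([442, 0, 0]) cube([41, 51, 1786]);
translate([41, 0, 170]) cube([401, 51, 26]);
translate([41, 0, 463]) cube([401, 51, 26]);
translate([41, 0, 756]) cube([401, 51, 26]);
translate([41, 0, 1049]) cube([401, 51, 26]);
translate([41, 0, 1342]) cube([401, 51, 26]);
translate([41, 0, 1635]) cube([401, 51, 26]);


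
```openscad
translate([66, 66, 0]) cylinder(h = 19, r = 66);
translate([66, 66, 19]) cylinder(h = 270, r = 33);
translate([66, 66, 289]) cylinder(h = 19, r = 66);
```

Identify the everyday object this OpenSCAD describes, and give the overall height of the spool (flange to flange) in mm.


A spool. The overall height is 308 mm.

Three coaxial cylinders, large–small–large — a spool. Two 19 mm flanges and a 270 mm core give 19 + 270 + 19 = 308 mm.


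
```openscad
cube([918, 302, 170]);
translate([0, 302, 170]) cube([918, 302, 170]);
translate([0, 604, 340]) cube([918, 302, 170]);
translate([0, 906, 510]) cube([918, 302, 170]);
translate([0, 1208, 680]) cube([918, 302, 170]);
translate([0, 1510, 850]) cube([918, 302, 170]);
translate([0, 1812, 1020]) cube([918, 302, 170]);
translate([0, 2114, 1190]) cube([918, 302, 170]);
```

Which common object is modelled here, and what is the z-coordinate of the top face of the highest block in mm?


A staircase. The total rise is 1360 mm.

8 identical blocks, each offset up and back from the previous — a staircase. Each step is 170 mm tall and there are 8 of them, so the total rise is 8 × 170 = 1360 mm.


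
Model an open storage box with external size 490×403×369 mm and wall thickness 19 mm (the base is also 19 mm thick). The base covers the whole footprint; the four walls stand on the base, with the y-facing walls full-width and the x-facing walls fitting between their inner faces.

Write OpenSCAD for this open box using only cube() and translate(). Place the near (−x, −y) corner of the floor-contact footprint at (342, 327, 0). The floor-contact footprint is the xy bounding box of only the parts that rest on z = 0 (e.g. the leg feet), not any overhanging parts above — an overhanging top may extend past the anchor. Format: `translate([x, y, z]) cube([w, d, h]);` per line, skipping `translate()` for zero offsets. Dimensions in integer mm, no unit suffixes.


translate([342, 327, 0]) cube([490, 403, 19]);
translate([342, 327, 19]) cube([490, 19, 350]);
translate([342, 711, 19]) cube([490, 19, 350]);
translate([342, 346, 19]) cube([19, 365, 350]);
translate([813, 346, 19]) cube([19, 365, 350]);


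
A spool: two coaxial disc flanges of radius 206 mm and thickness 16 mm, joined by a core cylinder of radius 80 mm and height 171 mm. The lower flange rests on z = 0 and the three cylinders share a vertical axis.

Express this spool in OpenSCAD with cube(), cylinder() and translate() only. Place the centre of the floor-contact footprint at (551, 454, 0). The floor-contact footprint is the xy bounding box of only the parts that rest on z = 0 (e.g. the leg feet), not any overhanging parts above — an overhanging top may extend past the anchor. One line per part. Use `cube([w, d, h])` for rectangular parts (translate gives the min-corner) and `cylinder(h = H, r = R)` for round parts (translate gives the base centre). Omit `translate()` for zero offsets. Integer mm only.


translate([551, 454, 0]) cylinder(h = 16, r = 206);
translate([551, 454, 16]) cylinder(h = 171, r = 80);
translate([551, 454, 187]) cylinder(h = 16, r = 206);


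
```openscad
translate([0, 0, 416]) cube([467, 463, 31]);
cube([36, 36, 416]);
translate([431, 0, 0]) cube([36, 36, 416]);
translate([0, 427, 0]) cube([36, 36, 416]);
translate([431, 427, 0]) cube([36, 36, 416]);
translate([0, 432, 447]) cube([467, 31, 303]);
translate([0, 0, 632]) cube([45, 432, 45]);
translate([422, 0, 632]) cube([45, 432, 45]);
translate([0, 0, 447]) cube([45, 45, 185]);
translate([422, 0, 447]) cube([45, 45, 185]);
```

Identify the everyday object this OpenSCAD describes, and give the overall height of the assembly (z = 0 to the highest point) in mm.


A chair. The overall height is 750 mm.

A slab on four corner posts with a tall panel at the back — a chair. The seat slab sits at z = 416 with thickness 31, and the 303 mm backrest starts at the seat top, so the overall height is 416 + 31 + 303 = 750 mm.


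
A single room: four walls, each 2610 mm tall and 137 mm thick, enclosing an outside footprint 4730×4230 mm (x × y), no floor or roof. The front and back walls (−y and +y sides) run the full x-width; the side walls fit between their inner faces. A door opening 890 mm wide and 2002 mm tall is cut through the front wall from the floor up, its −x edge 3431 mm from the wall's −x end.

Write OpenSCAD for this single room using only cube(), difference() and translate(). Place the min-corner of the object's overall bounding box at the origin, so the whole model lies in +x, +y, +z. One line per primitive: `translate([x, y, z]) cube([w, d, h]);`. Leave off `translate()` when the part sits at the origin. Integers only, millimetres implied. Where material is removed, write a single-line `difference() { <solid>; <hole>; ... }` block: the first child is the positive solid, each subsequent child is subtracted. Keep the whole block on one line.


difference() { cube([4730, 137, 2610]); translate([3431, 0, 0]) cube([890, 137, 2002]); }
translate([0, 4093, 0]) cube([4730, 137, 2610]);
translate([0, 137, 0]) cube([137, 3956, 2610]);
translate([4593, 137, 0]) cube([137, 3956, 2610]);


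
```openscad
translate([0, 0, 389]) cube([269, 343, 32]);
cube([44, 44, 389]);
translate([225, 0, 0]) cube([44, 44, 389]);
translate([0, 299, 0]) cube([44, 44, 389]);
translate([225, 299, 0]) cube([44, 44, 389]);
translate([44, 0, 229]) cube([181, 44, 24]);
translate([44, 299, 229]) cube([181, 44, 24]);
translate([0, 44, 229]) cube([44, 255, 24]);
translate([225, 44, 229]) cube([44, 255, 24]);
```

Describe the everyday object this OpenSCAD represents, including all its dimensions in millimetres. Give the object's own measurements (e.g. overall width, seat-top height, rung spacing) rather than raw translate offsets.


A simple wooden stool: a rectangular seat 269 mm (x) by 343 mm (y), 32 mm thick, top face at z = 421 mm, on four square legs, each 44×44 mm in cross-section. The legs rest on z = 0, each flush with a corner of the seat. Four stretchers, 44 mm wide and 24 mm tall, connect adjacent legs with their undersides at z = 229 mm, each running between the inner faces of the legs it joins and aligned with the legs' outer faces on the other axis.


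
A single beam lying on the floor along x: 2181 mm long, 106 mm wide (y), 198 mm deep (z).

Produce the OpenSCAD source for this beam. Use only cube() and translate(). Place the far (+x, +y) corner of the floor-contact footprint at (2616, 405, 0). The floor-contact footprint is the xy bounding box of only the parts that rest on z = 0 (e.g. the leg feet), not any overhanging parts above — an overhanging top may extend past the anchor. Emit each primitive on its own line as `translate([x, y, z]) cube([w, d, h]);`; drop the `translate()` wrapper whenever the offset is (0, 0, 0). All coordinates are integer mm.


translate([435, 299, 0]) cube([2181, 106, 198]);


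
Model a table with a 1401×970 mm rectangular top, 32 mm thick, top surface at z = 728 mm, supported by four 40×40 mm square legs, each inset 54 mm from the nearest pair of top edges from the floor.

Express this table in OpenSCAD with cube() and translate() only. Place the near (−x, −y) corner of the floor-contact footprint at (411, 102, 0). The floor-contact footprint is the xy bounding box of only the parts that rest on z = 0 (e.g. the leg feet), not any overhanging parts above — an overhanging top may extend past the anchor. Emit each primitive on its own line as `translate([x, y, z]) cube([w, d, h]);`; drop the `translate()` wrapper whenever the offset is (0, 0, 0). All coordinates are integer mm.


translate([357, 48, 696]) cube([1401, 970, 32]);
translate([411, 102, 0]) cube([40, 40, 696]);
translate([1664, 102, 0]) cube([40, 40, 696]);
translate([411, 924, 0]) cube([40, 40, 696]);
translate([1664, 924, 0]) cube([40, 40, 696]);


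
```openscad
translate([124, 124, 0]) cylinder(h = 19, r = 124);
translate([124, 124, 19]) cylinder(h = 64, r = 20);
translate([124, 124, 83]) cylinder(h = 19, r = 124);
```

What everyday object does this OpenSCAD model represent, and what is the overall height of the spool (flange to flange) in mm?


A spool. The overall height is 102 mm.

Three coaxial cylinders, large–small–large — a spool. Two 19 mm flanges and a 64 mm core give 19 + 64 + 19 = 102 mm.


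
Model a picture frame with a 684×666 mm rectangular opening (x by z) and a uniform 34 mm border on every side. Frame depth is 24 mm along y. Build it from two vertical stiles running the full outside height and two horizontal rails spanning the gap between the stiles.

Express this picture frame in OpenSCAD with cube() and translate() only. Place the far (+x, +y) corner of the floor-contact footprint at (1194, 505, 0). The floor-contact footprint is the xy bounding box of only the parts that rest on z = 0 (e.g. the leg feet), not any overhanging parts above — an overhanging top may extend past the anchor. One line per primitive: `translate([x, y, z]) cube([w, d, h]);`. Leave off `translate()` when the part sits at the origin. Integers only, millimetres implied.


translate([442, 481, 0]) cube([34, 24, 734]);
translate([1160, 481, 0]) cube([34, 24, 734]);
translate([476, 481, 0]) cube([684, 24, 34]);
translate([476, 481, 700]) cube([684, 24, 34]);


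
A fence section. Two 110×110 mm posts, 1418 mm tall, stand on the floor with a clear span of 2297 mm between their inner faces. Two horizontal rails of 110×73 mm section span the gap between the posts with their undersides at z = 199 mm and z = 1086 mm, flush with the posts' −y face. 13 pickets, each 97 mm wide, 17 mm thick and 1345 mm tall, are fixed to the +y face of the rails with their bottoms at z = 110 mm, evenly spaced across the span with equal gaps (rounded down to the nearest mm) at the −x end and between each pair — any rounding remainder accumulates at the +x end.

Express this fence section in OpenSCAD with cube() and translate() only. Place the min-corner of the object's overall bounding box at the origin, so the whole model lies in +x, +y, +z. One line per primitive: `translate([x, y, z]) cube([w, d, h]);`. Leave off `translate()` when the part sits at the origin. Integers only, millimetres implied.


cube([110, 110, 1418]);
translate([2407, 0, 0]) cube([110, 110, 1418]);
translate([110, 0, 199]) cube([2297, 110, 73]);
translate([110, 0, 1086]) cube([2297, 110, 73]);
translate([184, 110, 110]) cube([97, 17, 1345]);
translate([355, 110, 110]) cube([97, 17, 1345]);
translate([526, 110, 110]) cube([97, 17, 1345]);
translate([697, 110, 110]) cube([97, 17, 1345]);
translate([868, 110, 110]) cube([97, 17, 1345]);
translate([1039, 110, 110]) cube([97, 17, 1345]);
translate([1210, 110, 110]) cube([97, 17, 1345]);
translate([1381, 110, 110]) cube([97, 17, 1345]);
translate([1552, 110, 110]) cube([97, 17, 1345]);
translate([1723, 110, 110]) cube([97, 17, 1345]);
translate([1894, 110, 110]) cube([97, 17, 1345]);
translate([2065, 110, 110]) cube([97, 17, 1345]);
translate([2236, 110, 110]) cube([97, 17, 1345]);


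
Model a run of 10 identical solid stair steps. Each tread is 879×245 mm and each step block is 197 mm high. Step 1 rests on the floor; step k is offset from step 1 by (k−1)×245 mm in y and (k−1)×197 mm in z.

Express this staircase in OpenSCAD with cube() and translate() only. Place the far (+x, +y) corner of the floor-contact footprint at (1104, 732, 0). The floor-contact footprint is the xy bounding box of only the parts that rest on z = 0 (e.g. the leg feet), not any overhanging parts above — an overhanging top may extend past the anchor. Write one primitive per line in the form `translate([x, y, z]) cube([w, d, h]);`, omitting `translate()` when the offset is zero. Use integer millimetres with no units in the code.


translate([225, 487, 0]) cube([879, 245, 197]);
translate([225, 732, 197]) cube([879, 245, 197]);
translate([225, 977, 394]) cube([879, 245, 197]);
translate([225, 1222, 591]) cube([879, 245, 197]);
translate([225, 1467, 788]) cube([879, 245, 197]);
translate([225, 1712, 985]) cube([879, 245, 197]);
translate([225, 1957, 1182]) cube([879, 245, 197]);
translate([225, 2202, 1379]) cube([879, 245, 197]);
translate([225, 2447, 1576]) cube([879, 245, 197]);
translate([225, 2692, 1773]) cube([879, 245, 197]);


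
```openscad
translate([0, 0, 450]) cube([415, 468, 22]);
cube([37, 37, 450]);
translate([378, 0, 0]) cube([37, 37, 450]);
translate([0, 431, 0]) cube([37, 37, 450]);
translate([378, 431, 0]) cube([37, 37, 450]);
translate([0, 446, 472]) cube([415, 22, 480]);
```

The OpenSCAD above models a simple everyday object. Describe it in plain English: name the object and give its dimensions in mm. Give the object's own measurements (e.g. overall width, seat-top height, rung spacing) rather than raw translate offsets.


A chair. The seat is a 415×468×22 mm slab with its top at z = 472 mm, on four 37×37 mm corner legs (flush with the seat edges, standing on z = 0). A flat backrest 22 mm thick, 480 mm tall, spans the full seat width and rises from the seat top along its +y edge, rear face flush with the rear of the seat.


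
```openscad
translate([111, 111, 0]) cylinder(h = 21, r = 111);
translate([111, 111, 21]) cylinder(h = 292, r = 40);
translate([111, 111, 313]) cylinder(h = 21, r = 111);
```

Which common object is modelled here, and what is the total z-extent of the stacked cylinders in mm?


A spool. The overall height is 334 mm.

Three coaxial cylinders, large–small–large — a spool. Two 21 mm flanges and a 292 mm core give 21 + 292 + 21 = 334 mm.


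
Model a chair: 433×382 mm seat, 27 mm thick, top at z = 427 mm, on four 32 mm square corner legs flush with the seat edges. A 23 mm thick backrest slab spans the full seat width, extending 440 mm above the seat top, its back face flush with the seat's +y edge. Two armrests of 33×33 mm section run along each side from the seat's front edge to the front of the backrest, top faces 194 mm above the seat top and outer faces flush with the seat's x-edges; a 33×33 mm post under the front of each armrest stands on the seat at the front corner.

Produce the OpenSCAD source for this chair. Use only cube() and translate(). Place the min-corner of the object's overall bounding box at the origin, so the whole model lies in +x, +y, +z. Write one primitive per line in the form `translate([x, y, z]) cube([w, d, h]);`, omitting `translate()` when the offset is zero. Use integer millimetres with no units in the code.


translate([0, 0, 400]) cube([433, 382, 27]);
cube([32, 32, 400]);
translate([401, 0, 0]) cube([32, 32, 400]);
translate([0, 350, 0]) cube([32, 32, 400]);
translate([401, 350, 0]) cube([32, 32, 400]);
translate([0, 359, 427]) cube([433, 23, 440]);
translate([0, 0, 588]) cube([33, 359, 33]);
translate([400, 0, 588]) cube([33, 359, 33]);
translate([0, 0, 427]) cube([33, 33, 161]);
translate([400, 0, 427]) cube([33, 33, 161]);


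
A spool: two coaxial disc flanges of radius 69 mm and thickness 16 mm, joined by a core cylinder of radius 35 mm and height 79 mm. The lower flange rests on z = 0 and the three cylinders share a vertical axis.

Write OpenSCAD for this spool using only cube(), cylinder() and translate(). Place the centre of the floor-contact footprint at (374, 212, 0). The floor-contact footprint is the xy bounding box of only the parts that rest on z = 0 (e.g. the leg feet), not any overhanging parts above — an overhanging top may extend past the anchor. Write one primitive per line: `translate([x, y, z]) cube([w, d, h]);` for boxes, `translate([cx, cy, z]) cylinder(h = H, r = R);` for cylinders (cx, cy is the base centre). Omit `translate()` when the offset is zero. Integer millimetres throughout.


translate([374, 212, 0]) cylinder(h = 16, r = 69);
translate([374, 212, 16]) cylinder(h = 79, r = 35);
translate([374, 212, 95]) cylinder(h = 16, r = 69);


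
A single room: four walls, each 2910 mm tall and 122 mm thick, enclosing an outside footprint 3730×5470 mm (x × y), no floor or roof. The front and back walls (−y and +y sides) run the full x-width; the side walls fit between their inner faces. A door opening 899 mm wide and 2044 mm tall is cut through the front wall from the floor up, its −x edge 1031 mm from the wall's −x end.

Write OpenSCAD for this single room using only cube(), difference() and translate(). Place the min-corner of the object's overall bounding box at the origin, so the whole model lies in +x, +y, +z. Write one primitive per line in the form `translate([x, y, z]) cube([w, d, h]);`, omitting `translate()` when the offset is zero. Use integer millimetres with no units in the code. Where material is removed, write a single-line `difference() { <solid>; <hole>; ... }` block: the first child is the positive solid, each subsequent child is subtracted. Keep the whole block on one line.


difference() { cube([3730, 122, 2910]); translate([1031, 0, 0]) cube([899, 122, 2044]); }
translate([0, 5348, 0]) cube([3730, 122, 2910]);
translate([0, 122, 0]) cube([122, 5226, 2910]);
translate([3608, 122, 0]) cube([122, 5226, 2910]);


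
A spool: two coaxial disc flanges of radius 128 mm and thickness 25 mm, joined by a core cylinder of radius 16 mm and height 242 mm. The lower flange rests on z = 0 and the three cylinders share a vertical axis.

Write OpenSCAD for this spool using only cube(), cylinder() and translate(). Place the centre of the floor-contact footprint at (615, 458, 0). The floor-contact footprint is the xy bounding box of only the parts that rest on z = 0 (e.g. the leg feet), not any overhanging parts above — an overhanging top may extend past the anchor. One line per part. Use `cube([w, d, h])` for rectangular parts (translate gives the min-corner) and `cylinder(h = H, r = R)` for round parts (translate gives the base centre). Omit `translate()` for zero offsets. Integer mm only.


translate([615, 458, 0]) cylinder(h = 25, r = 128);
translate([615, 458, 25]) cylinder(h = 242, r = 16);
translate([615, 458, 267]) cylinder(h = 25, r = 128);


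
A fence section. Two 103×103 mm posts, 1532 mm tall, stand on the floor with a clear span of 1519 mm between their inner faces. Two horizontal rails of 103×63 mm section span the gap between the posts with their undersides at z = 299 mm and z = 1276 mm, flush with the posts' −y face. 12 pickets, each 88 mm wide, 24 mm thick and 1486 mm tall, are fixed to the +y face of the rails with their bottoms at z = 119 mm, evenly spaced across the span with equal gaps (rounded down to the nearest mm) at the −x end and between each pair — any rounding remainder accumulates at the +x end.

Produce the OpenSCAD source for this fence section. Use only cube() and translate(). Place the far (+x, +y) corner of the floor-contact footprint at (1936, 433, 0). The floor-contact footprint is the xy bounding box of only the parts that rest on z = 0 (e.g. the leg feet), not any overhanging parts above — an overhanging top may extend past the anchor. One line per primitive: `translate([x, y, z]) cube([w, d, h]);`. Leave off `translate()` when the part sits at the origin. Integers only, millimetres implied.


translate([211, 330, 0]) cube([103, 103, 1532]);
translate([1833, 330, 0]) cube([103, 103, 1532]);
translate([314, 330, 299]) cube([1519, 103, 63]);
translate([314, 330, 1276]) cube([1519, 103, 63]);
translate([349, 433, 119]) cube([88, 24, 1486]);
translate([472, 433, 119]) cube([88, 24, 1486]);
translate([595, 433, 119]) cube([88, 24, 1486]);
translate([718, 433, 119]) cube([88, 24, 1486]);
translate([841, 433, 119]) cube([88, 24, 1486]);
translate([964, 433, 119]) cube([88, 24, 1486]);
translate([1087, 433, 119]) cube([88, 24, 1486]);
translate([1210, 433, 119]) cube([88, 24, 1486]);
translate([1333, 433, 119]) cube([88, 24, 1486]);
translate([1456, 433, 119]) cube([88, 24, 1486]);
translate([1579, 433, 119]) cube([88, 24, 1486]);
translate([1702, 433, 119]) cube([88, 24, 1486]);


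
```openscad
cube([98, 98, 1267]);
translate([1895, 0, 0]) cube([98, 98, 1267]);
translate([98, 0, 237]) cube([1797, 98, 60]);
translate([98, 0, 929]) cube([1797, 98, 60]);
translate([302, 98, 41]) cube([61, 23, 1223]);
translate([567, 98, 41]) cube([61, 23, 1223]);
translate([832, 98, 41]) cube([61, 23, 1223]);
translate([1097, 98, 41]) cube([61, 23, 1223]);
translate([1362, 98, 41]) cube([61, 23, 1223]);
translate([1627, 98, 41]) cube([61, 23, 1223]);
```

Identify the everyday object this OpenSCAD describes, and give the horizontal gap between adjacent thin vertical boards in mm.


A fence section. The picket gap is 204 mm.

Two posts, two rails, 6 pickets — a fence section. Span 1797 mm holds 6 pickets of 61 mm with 7 equal gaps: ⌊(1797 − 6·61) / 7⌋ = 204 mm.


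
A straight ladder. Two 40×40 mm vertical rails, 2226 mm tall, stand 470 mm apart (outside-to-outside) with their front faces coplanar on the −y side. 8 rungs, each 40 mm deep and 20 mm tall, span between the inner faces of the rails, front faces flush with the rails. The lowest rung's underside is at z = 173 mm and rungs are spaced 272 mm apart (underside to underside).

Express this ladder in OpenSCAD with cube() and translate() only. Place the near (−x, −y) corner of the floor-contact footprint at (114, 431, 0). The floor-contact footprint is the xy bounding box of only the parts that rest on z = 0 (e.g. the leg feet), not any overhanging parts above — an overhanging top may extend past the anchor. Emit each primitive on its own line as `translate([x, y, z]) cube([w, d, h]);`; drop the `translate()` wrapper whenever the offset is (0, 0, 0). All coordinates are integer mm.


translate([114, 431, 0]) cube([40, 40, 2226]);
translate([544, 431, 0]) cube([40, 40, 2226]);
translate([154, 431, 173]) cube([390, 40, 20]);
translate([154, 431, 445]) cube([390, 40, 20]);
translate([154, 431, 717]) cube([390, 40, 20]);
translate([154, 431, 989]) cube([390, 40, 20]);
translate([154, 431, 1261]) cube([390, 40, 20]);
translate([154, 431, 1533]) cube([390, 40, 20]);
translate([154, 431, 1805]) cube([390, 40, 20]);
translate([154, 431, 2077]) cube([390, 40, 20]);


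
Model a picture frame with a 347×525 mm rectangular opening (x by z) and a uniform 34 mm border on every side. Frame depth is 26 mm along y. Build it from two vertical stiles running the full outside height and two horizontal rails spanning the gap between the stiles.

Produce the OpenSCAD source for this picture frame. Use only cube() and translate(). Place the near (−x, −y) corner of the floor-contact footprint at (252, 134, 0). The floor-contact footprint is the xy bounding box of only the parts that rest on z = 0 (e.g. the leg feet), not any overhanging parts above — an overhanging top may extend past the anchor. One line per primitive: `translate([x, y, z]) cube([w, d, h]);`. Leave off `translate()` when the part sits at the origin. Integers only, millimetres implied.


translate([252, 134, 0]) cube([34, 26, 593]);
translate([633, 134, 0]) cube([34, 26, 593]);
translate([286, 134, 0]) cube([347, 26, 34]);
translate([286, 134, 559]) cube([347, 26, 34]);


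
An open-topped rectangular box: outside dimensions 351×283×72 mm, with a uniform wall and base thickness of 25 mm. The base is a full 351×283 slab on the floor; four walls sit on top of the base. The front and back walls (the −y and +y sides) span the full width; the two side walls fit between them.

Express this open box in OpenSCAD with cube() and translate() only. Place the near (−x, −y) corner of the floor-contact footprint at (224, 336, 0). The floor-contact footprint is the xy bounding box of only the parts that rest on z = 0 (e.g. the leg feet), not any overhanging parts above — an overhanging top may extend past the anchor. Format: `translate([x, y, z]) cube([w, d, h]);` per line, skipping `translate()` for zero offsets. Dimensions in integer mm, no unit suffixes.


translate([224, 336, 0]) cube([351, 283, 25]);
translate([224, 336, 25]) cube([351, 25, 47]);
translate([224, 594, 25]) cube([351, 25, 47]);
translate([224, 361, 25]) cube([25, 233, 47]);
translate([550, 361, 25]) cube([25, 233, 47]);


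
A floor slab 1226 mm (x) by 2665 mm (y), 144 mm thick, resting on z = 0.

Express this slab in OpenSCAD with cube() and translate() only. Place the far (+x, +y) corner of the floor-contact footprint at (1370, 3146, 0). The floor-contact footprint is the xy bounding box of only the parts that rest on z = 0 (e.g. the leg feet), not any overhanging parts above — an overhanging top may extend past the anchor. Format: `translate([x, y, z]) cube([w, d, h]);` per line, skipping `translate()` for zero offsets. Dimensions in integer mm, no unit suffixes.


translate([144, 481, 0]) cube([1226, 2665, 144]);


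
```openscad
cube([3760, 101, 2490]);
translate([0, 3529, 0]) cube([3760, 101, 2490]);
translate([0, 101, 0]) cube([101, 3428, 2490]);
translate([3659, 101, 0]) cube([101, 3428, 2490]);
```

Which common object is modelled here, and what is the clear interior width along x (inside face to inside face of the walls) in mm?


A house (or room) frame. The interior width is 3558 mm.

Four 2490 mm walls enclosing a rectangle with no floor or roof — a room or house frame. Outside width is 3760 mm and wall thickness is 101 mm, so the interior width is 3760 − 2 × 101 = 3558 mm.


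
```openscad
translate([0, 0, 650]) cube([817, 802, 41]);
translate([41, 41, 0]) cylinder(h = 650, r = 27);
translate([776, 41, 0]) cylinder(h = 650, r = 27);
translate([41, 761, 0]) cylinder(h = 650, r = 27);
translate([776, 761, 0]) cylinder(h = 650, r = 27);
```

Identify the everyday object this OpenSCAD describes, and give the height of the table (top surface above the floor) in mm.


A table. The table height is 691 mm.

A 817×802×41 slab sits at z = 650 on four Ø54 mm round legs — a table. The top surface is at 650 + 41 = 691 mm.


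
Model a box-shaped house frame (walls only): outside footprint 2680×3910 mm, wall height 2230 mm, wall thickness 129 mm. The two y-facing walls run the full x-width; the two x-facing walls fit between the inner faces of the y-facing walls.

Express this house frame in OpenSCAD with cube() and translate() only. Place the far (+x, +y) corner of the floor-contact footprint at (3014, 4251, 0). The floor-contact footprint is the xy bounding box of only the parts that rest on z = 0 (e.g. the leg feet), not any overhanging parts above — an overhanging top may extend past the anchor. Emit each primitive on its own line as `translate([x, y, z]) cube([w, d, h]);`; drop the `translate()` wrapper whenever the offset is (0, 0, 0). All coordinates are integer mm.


translate([334, 341, 0]) cube([2680, 129, 2230]);
translate([334, 4122, 0]) cube([2680, 129, 2230]);
translate([334, 470, 0]) cube([129, 3652, 2230]);
translate([2885, 470, 0]) cube([129, 3652, 2230]);


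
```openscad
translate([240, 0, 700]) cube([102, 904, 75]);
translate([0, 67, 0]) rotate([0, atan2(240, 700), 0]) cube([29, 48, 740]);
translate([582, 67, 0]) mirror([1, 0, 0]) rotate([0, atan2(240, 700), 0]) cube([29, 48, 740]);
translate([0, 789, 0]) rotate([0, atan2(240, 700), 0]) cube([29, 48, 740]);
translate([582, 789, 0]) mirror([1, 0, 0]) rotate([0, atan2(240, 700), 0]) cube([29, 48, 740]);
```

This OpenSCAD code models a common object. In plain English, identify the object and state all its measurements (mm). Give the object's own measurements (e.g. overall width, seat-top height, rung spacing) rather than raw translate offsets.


A sawhorse. A 102×904×75 mm beam (x, y, z) sits on two A-frame leg pairs. Each pair is two raked legs of 29×48 mm section (48 mm along y) splaying symmetrically in x. Each leg rises 700 mm vertically over 240 mm of horizontal reach and is 740 mm long along its own axis. Every leg's outer bottom edge rests on the floor and its outer top edge meets a bottom edge of the beam — the left legs (tilting toward +x) meet the beam's −x bottom edge, the right legs (their mirror images, tilting toward −x) meet its +x bottom edge — so the leg tops tuck under the beam, the beam's underside is 700 mm above the floor, and the feet are 582 mm apart outside-to-outside with the beam centred between them. The two leg pairs are set in 67 mm from either end of the beam.


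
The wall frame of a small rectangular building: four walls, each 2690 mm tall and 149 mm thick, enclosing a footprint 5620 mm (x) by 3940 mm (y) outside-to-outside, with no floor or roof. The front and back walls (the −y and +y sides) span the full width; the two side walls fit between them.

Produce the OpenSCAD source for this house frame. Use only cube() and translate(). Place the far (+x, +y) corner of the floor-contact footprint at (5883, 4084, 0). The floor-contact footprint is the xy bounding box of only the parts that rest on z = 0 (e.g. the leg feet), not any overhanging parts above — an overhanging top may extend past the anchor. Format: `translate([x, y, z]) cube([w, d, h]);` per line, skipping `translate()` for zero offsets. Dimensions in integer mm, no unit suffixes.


translate([263, 144, 0]) cube([5620, 149, 2690]);
translate([263, 3935, 0]) cube([5620, 149, 2690]);
translate([263, 293, 0]) cube([149, 3642, 2690]);
translate([5734, 293, 0]) cube([149, 3642, 2690]);


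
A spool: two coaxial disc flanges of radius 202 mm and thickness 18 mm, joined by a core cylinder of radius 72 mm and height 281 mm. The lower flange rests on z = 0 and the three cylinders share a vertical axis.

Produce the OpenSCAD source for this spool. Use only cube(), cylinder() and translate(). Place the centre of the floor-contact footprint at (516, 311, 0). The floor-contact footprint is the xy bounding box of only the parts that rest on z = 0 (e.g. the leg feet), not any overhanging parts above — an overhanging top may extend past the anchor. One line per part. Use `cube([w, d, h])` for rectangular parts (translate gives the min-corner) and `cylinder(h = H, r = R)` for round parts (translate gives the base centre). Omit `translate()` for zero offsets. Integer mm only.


translate([516, 311, 0]) cylinder(h = 18, r = 202);
translate([516, 311, 18]) cylinder(h = 281, r = 72);
translate([516, 311, 299]) cylinder(h = 18, r = 202);


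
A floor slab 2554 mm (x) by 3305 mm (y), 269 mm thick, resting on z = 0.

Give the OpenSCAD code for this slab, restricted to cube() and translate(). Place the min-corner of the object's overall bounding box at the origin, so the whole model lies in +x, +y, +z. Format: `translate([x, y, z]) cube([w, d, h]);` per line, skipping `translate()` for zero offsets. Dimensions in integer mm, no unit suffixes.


cube([2554, 3305, 269]);


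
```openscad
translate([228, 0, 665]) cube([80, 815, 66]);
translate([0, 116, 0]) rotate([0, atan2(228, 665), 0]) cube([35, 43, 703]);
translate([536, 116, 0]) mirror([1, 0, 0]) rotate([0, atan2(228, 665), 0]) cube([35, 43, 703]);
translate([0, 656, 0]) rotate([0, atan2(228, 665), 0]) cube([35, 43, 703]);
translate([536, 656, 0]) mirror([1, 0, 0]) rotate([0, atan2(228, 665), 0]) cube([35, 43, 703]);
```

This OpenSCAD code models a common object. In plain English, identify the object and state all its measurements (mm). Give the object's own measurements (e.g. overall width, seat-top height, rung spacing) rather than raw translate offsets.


A sawhorse. A 80×815×66 mm beam (x, y, z) sits on two A-frame leg pairs. Each pair is two raked legs of 35×43 mm section (43 mm along y) splaying symmetrically in x. Each leg rises 665 mm vertically over 228 mm of horizontal reach and is 703 mm long along its own axis. Every leg's outer bottom edge rests on the floor and its outer top edge meets a bottom edge of the beam — the left legs (tilting toward +x) meet the beam's −x bottom edge, the right legs (their mirror images, tilting toward −x) meet its +x bottom edge — so the leg tops tuck under the beam, the beam's underside is 665 mm above the floor, and the feet are 536 mm apart outside-to-outside with the beam centred between them. The two leg pairs are set in 116 mm from either end of the beam.


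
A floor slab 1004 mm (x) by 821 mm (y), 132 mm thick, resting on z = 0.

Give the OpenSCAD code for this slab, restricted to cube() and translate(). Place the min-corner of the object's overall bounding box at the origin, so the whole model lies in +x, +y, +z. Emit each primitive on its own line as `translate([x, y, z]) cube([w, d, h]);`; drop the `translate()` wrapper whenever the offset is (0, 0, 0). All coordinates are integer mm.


cube([1004, 821, 132]);


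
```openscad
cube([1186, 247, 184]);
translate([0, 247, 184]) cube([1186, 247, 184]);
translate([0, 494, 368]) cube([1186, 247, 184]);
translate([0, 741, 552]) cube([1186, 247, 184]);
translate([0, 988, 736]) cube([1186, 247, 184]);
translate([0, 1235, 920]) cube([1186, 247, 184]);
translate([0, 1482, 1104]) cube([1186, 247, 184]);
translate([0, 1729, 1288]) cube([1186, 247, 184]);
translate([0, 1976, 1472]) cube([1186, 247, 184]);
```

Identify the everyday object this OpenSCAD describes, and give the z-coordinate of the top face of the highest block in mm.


A staircase. The total rise is 1656 mm.

9 identical blocks, each offset up and back from the previous — a staircase. Each step is 184 mm tall and there are 9 of them, so the total rise is 9 × 184 = 1656 mm.


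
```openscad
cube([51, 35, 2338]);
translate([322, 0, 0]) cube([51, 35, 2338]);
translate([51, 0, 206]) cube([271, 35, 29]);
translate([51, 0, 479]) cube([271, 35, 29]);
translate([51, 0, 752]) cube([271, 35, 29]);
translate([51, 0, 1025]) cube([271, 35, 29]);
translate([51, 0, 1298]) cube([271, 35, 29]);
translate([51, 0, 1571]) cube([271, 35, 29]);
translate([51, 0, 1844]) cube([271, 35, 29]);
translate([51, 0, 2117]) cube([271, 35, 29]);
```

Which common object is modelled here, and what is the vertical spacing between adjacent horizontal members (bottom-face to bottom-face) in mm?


A ladder. The rung spacing is 273 mm.

Two tall 51×35 posts with 8 short bars between them — a ladder. Adjacent rungs sit at z = 206 and z = 479, so the spacing is 479 − 206 = 273 mm.


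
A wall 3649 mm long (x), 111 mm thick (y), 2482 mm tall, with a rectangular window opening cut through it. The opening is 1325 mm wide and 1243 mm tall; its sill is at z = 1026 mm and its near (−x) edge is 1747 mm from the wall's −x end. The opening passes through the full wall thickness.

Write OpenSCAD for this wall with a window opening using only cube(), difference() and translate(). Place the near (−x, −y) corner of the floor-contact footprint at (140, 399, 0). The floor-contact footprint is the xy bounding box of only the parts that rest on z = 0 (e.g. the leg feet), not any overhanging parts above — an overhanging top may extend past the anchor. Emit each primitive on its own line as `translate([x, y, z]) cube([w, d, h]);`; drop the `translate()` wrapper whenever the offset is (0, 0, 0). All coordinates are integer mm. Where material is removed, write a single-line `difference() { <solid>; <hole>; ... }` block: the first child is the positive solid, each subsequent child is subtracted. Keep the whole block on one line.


difference() { translate([140, 399, 0]) cube([3649, 111, 2482]); translate([1887, 399, 1026]) cube([1325, 111, 1243]); }
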